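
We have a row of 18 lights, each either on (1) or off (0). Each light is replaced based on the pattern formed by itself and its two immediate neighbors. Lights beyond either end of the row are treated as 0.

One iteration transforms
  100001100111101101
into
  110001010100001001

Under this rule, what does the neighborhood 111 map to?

At position 10 the neighborhood is 111; the next row has 0 there.

0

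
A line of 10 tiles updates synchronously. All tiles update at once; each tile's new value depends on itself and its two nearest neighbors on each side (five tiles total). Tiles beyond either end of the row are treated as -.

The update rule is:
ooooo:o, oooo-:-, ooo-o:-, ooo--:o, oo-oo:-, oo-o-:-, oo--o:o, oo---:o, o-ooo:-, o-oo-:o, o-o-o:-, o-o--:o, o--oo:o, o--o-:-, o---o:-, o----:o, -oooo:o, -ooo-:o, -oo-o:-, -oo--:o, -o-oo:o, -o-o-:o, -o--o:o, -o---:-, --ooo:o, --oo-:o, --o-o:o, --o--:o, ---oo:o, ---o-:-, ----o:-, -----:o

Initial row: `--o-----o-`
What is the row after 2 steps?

--o-oo--o-
--ooooo-o-

--ooooo-o-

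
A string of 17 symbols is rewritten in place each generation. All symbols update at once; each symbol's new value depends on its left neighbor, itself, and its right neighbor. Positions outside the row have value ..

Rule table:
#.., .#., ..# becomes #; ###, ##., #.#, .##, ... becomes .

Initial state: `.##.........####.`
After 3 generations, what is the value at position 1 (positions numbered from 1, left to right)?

#..#.......#....#
#####.....###..##
.....#...#...##..
position 1 holds .

.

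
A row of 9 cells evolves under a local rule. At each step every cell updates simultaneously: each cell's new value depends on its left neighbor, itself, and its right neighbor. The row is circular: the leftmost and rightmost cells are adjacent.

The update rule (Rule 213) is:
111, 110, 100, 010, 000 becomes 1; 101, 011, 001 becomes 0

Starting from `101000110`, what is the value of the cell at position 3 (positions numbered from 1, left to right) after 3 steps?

0

step 1: 101110010
step 2: 100111010
step 3: 110011010
position 3 holds 0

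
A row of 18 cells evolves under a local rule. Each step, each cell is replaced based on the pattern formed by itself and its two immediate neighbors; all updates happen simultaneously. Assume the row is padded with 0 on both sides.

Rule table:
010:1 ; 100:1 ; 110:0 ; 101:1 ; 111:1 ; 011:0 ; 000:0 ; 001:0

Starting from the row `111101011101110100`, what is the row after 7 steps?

000000011010111111

011011101010101110
000101011111110101
000111101111101111
000011010111010110
000000111010111001
000000010111010101
000000011010111111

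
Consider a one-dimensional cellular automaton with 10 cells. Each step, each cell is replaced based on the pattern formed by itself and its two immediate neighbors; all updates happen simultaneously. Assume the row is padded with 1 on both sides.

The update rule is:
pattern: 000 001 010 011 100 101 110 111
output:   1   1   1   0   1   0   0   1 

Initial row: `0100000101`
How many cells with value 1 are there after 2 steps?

0111111100
0011111011
count of 1: 7

7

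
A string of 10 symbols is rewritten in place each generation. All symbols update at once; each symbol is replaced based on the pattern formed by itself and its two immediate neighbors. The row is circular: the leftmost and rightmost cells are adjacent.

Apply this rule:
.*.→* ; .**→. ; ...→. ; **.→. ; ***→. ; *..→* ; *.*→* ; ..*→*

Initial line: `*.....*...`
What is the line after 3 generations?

generation 1: **...***.*
generation 2: ..*.*...*.
generation 3: .*****.***

.*****.***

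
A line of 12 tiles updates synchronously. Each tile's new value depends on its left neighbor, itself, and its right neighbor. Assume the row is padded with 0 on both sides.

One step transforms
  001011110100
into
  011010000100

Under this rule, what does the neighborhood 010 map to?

At position 2 the neighborhood is 010; the next row has 1 there.

1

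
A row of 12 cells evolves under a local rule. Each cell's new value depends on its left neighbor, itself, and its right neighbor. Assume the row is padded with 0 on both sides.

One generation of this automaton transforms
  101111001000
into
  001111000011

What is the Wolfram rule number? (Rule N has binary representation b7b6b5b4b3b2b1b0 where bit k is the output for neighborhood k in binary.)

201

position 3: 111 → 1  (bit 7 = 1)
position 5: 110 → 1  (bit 6 = 1)
position 1: 101 → 0  (bit 5 = 0)
position 6: 100 → 0  (bit 4 = 0)
position 2: 011 → 1  (bit 3 = 1)
position 0: 010 → 0  (bit 2 = 0)
position 7: 001 → 0  (bit 1 = 0)
position 10: 000 → 1  (bit 0 = 1)
bits b7..b0 = 11001001 = 201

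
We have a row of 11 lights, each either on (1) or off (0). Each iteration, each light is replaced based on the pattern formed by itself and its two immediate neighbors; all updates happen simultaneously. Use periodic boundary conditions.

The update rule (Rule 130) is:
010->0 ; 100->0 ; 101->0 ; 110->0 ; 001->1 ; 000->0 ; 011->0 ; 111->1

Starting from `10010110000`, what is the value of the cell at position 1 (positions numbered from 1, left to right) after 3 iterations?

1

iteration 1: 00100000001
iteration 2: 01000000010
iteration 3: 10000000100
position 1 holds 1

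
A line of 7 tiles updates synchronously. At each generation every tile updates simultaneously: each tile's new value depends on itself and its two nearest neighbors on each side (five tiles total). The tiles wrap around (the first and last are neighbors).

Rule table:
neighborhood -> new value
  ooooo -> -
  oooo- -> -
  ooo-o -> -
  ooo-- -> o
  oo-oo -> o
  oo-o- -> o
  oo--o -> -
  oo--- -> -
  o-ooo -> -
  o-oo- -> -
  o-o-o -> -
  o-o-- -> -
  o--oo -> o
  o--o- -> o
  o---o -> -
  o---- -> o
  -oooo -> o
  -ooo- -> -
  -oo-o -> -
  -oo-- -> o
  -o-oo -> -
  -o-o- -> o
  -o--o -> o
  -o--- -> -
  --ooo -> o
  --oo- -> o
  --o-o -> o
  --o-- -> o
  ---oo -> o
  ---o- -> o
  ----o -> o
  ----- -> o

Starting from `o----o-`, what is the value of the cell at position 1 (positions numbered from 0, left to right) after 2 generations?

--ooooo
-ooo--o
position 1 holds o

o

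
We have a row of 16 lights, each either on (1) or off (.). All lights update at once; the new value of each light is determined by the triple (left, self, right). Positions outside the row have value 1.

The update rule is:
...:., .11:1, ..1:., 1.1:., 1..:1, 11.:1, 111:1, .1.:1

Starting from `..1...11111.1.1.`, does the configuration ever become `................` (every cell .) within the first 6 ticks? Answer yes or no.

tick 1: 1.11..11111.1.1.
tick 2: 1.111.11111.1.1.
tick 3: 1.111.11111.1.1.  (fixed point — unchanged through tick 6)
tick 6 is 1.111.11111.1.1., still not uniform .

no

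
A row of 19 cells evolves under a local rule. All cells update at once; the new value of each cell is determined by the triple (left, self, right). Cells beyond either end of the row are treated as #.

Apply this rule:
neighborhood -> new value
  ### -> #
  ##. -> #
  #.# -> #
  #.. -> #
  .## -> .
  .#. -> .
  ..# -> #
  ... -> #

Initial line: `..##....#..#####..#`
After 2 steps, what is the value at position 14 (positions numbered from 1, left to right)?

#

##.#####.##.######.
###.#####.##.######
position 14 holds #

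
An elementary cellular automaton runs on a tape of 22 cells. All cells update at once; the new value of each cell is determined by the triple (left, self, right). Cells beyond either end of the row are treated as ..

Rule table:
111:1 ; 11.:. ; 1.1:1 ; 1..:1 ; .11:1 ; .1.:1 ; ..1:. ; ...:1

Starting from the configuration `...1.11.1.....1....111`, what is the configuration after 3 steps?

11.111.111111.1111.11.
1.111.111111.1111.11.1
1111.111111.1111.11.11

1111.111111.1111.11.11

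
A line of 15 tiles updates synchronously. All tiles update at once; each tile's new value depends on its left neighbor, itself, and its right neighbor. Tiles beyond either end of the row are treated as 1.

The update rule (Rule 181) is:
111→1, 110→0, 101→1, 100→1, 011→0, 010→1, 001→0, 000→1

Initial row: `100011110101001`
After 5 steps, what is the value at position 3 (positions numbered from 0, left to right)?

step 1: 011001101111100
step 2: 100100010111010
step 3: 010111011010111
step 4: 111010100111011
step 5: 110111110010101
position 3 holds 1

1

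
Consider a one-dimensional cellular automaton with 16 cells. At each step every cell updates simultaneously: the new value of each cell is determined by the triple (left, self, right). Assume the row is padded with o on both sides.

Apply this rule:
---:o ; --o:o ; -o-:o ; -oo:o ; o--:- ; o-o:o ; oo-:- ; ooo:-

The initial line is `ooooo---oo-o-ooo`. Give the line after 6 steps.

------ooo-oooo--
-oooooo--oo----o
oo------oo--oooo
---oooooo--oo---
-ooo------oo--oo
oo---oooooo--oo-

oo---oooooo--oo-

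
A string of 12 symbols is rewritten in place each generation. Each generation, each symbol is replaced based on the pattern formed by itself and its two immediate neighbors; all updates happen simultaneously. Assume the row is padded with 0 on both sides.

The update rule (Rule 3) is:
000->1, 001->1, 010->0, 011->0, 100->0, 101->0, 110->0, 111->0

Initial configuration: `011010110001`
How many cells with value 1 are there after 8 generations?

100000000110
001111111000
110000000011
000111111100
111000000001
000011111110
111100000000
000001111111
count of 1: 7

7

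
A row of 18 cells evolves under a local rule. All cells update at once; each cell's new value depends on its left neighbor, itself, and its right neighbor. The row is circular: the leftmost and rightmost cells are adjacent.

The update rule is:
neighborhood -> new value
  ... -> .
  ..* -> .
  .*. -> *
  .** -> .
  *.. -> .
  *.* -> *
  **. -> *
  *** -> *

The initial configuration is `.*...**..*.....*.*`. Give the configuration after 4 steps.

**....*..*........

**....*..*.....***
**....*..*......**
**....*..*.......*
**....*..*........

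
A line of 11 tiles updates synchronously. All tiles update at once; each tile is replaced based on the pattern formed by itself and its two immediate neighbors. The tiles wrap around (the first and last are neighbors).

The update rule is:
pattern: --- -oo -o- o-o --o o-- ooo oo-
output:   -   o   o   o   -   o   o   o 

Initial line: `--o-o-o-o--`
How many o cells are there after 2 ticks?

9

--oooooooo-
--ooooooooo
count of o: 9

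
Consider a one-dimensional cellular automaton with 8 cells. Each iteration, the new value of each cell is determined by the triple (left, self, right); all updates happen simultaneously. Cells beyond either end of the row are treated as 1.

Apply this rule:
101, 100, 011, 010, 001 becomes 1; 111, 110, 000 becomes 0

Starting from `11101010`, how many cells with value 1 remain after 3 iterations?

00011111
10110000
01101001
count of 1: 4

4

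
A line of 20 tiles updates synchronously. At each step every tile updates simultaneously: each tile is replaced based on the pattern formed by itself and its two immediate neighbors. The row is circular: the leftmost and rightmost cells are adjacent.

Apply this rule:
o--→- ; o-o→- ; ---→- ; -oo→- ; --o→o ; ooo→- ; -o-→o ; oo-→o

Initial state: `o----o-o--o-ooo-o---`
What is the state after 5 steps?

o---oo-o-oo---o-o--o
o--o-o-o--o--oo-o-o-
o-oo-o-o-oo-o-o-o-o-
o--o-o-o--o-o-o-o-o-
o-oo-o-o-oo-o-o-o-o-

o-oo-o-o-oo-o-o-o-o-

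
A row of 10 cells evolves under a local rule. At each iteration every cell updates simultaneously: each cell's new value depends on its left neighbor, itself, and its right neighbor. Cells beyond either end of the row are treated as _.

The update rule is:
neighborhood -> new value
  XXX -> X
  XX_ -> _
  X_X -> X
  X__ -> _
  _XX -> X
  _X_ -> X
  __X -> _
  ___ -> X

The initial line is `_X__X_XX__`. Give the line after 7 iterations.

iteration 1: _X__XXX__X
iteration 2: _X__XX___X
iteration 3: _X__X__X_X
iteration 4: _X__X__XXX
iteration 5: _X__X__XX_
iteration 6: _X__X__X__
iteration 7: _X__X__X_X

_X__X__X_X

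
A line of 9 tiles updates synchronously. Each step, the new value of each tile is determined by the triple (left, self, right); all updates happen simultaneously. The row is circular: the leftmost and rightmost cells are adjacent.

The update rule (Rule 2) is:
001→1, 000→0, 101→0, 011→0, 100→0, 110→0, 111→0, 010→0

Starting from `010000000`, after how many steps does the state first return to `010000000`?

9

100000000
000000001
000000010
000000100
000001000
000010000
000100000
001000000
010000000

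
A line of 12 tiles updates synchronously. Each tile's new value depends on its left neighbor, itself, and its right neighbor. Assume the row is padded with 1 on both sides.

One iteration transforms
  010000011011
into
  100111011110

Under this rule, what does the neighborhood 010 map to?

0

At position 1 the neighborhood is 010; the next row has 0 there.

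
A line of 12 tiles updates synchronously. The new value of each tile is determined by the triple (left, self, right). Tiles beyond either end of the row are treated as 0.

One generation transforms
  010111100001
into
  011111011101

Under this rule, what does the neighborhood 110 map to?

At position 6 the neighborhood is 110; the next row has 0 there.

0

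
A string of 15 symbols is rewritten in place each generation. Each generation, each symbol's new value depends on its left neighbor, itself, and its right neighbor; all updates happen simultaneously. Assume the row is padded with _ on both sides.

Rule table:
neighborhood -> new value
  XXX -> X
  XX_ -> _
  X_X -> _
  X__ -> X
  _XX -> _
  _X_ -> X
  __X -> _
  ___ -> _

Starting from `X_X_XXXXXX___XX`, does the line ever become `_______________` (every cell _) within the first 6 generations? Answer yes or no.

generation 1: X_X__XXXX_X____
generation 2: X_XX__XX__XX___
generation 3: X___X___X___X__
generation 4: XX__XX__XX__XX_
generation 5: __X___X___X___X
generation 6: __XX__XX__XX__X
generation 6 is __XX__XX__XX__X, still not uniform _

no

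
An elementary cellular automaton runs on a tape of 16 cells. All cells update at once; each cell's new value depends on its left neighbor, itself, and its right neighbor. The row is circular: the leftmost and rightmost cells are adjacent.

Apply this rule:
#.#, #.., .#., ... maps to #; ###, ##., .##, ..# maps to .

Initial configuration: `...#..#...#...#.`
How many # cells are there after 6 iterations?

##.##.###.###.##
..#..#...#...#..
#.##.###.###.###
.#..#...#...#...
.##.###.###.####
#..#...#...#....
count of #: 4

4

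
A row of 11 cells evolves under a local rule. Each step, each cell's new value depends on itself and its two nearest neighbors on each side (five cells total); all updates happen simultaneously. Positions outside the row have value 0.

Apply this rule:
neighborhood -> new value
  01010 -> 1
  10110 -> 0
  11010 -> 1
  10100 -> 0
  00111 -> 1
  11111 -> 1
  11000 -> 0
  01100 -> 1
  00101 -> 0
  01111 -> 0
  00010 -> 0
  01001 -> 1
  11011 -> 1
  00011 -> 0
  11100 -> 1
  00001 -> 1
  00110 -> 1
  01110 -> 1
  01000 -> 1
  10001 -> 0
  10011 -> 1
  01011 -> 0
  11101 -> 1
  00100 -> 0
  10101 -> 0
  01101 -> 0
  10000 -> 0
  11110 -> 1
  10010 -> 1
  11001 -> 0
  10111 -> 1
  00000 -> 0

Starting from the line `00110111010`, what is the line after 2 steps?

step 1: 10101111101
step 2: 01001011110

01001011110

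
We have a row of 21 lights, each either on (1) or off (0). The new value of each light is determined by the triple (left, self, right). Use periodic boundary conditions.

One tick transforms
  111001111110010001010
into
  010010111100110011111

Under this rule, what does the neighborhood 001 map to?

1

At position 4 the neighborhood is 001; the next row has 1 there.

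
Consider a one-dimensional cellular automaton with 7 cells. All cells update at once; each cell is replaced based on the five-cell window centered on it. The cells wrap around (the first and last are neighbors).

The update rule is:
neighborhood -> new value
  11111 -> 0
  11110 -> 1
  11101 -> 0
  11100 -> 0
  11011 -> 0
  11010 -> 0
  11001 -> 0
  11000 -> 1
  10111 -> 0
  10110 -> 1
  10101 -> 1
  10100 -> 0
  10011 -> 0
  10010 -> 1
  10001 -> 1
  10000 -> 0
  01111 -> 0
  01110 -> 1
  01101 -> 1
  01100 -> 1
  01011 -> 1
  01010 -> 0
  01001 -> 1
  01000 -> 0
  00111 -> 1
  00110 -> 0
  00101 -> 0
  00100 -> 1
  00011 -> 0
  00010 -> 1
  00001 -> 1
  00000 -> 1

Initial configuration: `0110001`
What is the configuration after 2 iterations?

iteration 1: 1111110
iteration 2: 0000100

0000100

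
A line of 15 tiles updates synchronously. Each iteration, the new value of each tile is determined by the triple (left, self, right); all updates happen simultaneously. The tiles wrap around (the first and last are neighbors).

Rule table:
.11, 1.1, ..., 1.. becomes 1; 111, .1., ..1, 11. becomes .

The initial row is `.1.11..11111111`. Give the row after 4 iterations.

iteration 1: 1.11.1.1.......
iteration 2: .11.1.1.111111.
iteration 3: .1.1.1.11.....1
iteration 4: 1.1.1.11.1111..

1.1.1.11.1111..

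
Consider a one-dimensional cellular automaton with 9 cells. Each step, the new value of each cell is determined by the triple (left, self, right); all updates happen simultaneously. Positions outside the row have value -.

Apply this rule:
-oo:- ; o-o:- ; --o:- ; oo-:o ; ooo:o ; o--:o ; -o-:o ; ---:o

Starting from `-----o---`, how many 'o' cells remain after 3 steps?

step 1: oooo-oooo
step 2: -ooo--ooo
step 3: --ooo--oo
count of o: 5

5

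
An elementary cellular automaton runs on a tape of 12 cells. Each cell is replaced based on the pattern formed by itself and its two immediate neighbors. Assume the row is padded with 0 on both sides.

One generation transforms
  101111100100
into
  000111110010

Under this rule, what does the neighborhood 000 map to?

At position 11 the neighborhood is 000; the next row has 0 there.

0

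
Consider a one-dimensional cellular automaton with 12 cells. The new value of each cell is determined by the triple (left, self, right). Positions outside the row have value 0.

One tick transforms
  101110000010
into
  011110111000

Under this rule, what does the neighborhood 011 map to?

1

At position 2 the neighborhood is 011; the next row has 1 there.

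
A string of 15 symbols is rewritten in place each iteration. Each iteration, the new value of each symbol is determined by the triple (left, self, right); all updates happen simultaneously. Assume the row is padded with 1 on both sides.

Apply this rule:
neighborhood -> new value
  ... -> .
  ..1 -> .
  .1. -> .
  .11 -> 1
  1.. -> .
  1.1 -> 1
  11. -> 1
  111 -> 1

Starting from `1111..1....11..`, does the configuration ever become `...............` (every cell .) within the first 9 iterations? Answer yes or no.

1111.......11..
1111.......11..  (fixed point — unchanged through iteration 9)
iteration 9 is 1111.......11.., still not uniform .

no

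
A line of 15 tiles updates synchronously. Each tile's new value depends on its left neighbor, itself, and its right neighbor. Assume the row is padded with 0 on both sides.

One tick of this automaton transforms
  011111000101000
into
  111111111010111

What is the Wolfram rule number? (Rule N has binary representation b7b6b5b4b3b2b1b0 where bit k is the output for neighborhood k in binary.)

position 2: 111 → 1  (bit 7 = 1)
position 5: 110 → 1  (bit 6 = 1)
position 10: 101 → 1  (bit 5 = 1)
position 6: 100 → 1  (bit 4 = 1)
position 1: 011 → 1  (bit 3 = 1)
position 9: 010 → 0  (bit 2 = 0)
position 0: 001 → 1  (bit 1 = 1)
position 7: 000 → 1  (bit 0 = 1)
bits b7..b0 = 11111011 = 251

251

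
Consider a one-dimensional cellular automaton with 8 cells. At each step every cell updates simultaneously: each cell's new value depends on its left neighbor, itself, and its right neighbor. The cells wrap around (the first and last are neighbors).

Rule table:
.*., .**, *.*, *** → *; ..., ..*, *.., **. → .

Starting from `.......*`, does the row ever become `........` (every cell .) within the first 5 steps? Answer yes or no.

no

step 1: .......*  (fixed point — unchanged through step 5)
step 5 is .......*, still not uniform .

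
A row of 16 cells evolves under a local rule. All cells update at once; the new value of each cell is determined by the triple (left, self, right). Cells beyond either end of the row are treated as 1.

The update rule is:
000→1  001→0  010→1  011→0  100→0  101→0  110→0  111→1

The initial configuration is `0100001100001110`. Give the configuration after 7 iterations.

0101100001100100
0100001100000100
0101100001110100
0100001100100100
0101100000100100
0100001110100100
0101100100100100

0101100100100100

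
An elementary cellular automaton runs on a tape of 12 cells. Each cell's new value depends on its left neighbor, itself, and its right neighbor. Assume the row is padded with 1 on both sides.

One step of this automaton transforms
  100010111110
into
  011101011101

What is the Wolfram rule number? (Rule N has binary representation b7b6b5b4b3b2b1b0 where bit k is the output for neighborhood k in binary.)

position 7: 111 → 1  (bit 7 = 1)
position 0: 110 → 0  (bit 6 = 0)
position 5: 101 → 1  (bit 5 = 1)
position 1: 100 → 1  (bit 4 = 1)
position 6: 011 → 0  (bit 3 = 0)
position 4: 010 → 0  (bit 2 = 0)
position 3: 001 → 1  (bit 1 = 1)
position 2: 000 → 1  (bit 0 = 1)
bits b7..b0 = 10110011 = 179

179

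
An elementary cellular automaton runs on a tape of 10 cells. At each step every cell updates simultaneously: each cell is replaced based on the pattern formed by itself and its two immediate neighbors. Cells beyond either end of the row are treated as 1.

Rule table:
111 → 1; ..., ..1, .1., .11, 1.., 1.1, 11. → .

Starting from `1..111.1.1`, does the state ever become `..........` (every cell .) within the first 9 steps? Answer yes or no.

....1.....
..........
all cells are . at step 2

yes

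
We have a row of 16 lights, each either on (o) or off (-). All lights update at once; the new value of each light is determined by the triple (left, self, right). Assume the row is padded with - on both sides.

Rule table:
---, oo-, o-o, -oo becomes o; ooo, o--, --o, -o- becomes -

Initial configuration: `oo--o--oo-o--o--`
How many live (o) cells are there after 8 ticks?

tick 1: oo-----ooo-----o
tick 2: oo-ooo-o-o-ooo--
tick 3: oooo-oo-o-oo-o-o
tick 4: o--ooooo-oooo-o-
tick 5: ---o---ooo--oo--
tick 6: oo---o-o-o--oo-o
tick 7: oo-o--o-o---ooo-
tick 8: ooo----o--o-o-o-
count of o: 7

7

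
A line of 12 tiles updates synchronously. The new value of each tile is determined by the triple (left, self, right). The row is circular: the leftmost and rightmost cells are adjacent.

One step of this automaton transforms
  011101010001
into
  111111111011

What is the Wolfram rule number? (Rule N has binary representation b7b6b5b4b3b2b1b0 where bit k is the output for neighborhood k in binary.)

position 2: 111 → 1  (bit 7 = 1)
position 3: 110 → 1  (bit 6 = 1)
position 0: 101 → 1  (bit 5 = 1)
position 8: 100 → 1  (bit 4 = 1)
position 1: 011 → 1  (bit 3 = 1)
position 5: 010 → 1  (bit 2 = 1)
position 10: 001 → 1  (bit 1 = 1)
position 9: 000 → 0  (bit 0 = 0)
bits b7..b0 = 11111110 = 254

254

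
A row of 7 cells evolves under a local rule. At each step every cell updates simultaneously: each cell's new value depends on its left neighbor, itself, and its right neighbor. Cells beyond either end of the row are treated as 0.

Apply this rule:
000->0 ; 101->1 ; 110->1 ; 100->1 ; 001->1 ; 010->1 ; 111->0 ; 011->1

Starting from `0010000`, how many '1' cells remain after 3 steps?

step 1: 0111000
step 2: 1101100
step 3: 1111110
count of 1: 6

6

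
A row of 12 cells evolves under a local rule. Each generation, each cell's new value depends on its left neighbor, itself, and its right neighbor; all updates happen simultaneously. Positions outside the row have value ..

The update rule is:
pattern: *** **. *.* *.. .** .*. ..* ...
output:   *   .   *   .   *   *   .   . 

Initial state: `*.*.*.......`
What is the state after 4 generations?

generation 1: *****.......
generation 2: ****........
generation 3: ***.........
generation 4: **..........

**..........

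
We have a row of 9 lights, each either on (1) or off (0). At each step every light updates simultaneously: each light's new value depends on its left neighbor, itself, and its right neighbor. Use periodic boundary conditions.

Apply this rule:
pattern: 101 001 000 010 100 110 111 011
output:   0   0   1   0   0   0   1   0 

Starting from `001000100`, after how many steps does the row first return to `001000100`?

100010001
001000100

2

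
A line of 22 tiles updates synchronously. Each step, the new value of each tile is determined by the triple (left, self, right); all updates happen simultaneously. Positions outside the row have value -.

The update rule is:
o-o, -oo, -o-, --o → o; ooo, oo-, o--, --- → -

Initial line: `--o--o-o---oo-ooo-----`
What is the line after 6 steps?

o----oo-oo------------

step 1: -oo-oooo--oo-oo-------
step 2: oo-oo----oo-oo--------
step 3: o-oo----oo-oo---------
step 4: ooo----oo-oo----------
step 5: o-----oo-oo-----------
step 6: o----oo-oo------------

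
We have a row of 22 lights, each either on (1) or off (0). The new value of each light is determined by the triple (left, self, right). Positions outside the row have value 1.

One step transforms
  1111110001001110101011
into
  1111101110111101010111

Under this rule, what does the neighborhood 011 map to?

1

At position 12 the neighborhood is 011; the next row has 1 there.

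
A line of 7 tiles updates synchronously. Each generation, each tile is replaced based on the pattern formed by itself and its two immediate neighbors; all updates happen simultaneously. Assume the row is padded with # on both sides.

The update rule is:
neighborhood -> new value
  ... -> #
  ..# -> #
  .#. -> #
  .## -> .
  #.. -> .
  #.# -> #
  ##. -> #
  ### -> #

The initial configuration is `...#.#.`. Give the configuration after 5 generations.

####.##

.######
#.#####
##.####
###.###
####.##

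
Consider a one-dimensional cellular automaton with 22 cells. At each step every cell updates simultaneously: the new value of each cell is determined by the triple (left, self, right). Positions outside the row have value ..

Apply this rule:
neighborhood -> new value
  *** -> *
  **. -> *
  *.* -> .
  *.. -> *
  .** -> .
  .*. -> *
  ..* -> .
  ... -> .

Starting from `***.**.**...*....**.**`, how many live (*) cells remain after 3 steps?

9

.**..*..**..**....*..*
..**.**..**..**...**.*
...*..**..**..**...*.*
count of *: 9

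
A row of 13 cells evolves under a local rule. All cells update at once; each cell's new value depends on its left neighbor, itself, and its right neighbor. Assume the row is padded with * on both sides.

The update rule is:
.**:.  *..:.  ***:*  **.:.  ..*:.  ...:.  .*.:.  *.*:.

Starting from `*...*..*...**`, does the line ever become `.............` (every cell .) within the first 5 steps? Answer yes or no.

yes

step 1: ............*
step 2: .............
all cells are . at step 2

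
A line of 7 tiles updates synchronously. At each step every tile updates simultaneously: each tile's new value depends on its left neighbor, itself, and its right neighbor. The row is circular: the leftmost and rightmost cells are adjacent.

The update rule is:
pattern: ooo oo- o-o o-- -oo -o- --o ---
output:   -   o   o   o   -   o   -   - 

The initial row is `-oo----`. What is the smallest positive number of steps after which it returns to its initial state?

7

--oo---
---oo--
----oo-
-----oo
o-----o
oo-----
-oo----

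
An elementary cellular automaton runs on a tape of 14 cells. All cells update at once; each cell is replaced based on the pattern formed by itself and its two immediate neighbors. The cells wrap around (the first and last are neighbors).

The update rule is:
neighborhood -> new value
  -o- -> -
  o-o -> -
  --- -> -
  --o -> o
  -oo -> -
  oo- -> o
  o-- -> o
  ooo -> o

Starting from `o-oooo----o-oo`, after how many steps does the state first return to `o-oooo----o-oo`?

28

step 1: o--oooo--o---o
step 2: ooo-ooooo-o-o-
step 3: -oo--oooo-----
step 4: o-ooo-oooo----
step 5: ---oo--oooo--o
step 6: o-o-ooo-ooooo-
step 7: -----oo--oooo-
step 8: ----o-ooo-oooo
step 9: o--o---oo--ooo
step 10: ooo-o-o-ooo-oo
step 11: ooo------oo--o
step 12: oooo----o-ooo-
step 13: -oooo--o---oo-
step 14: o-ooooo-o-o-oo
step 15: o--oooo------o
step 16: ooo-oooo----o-
step 17: -oo--oooo--o--
step 18: o-ooo-ooooo-o-
step 19: ---oo--oooo---
step 20: --o-ooo-oooo--
step 21: -o---oo--oooo-
step 22: o-o-o-ooo-oooo
step 23: o------oo--ooo
step 24: oo----o-ooo-oo
step 25: ooo--o---oo--o
step 26: ooooo-o-o-ooo-
step 27: -oooo------oo-
step 28: o-oooo----o-oo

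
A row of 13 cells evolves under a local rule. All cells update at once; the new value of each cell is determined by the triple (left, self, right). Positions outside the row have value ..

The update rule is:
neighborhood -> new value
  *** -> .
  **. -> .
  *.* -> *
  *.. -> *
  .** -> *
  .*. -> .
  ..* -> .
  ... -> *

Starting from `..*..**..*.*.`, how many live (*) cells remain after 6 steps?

5

*..*.*.*..*.*
.*..*.*.*..*.
..*..*.*.*..*
*..*..*.*.*..
.*..*..*.*.**
..*..*..*.**.
count of *: 5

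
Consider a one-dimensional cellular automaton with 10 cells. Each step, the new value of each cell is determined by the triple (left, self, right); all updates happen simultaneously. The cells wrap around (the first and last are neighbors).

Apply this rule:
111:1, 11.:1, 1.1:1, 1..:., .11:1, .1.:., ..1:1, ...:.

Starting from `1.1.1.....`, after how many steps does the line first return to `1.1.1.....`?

.1.1.....1
1.1.....1.
.1.....1.1
1.....1.1.
.....1.1.1
....1.1.1.
...1.1.1..
..1.1.1...
.1.1.1....
1.1.1.....

10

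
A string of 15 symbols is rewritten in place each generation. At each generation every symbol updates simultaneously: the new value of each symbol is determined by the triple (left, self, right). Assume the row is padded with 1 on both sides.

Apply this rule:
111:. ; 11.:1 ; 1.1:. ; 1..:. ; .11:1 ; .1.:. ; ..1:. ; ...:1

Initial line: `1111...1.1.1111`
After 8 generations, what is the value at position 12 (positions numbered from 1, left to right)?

1

...1.1.....1...
.1.....111...1.
...111.1.1.1...
.1.1.1.......1.
.......11111...
.11111.1...1.1.
.1...1...1.....
...1...1...111.
position 12 holds 1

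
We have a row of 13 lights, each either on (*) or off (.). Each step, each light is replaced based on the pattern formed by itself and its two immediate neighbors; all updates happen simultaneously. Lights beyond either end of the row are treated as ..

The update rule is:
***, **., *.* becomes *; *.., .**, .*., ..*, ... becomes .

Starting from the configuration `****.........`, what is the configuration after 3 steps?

...*.........

.***.........
..**.........
...*.........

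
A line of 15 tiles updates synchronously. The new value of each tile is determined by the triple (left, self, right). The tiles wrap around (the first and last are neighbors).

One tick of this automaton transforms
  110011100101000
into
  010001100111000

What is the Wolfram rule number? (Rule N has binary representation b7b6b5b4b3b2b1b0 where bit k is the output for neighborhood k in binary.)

position 5: 111 → 1  (bit 7 = 1)
position 1: 110 → 1  (bit 6 = 1)
position 10: 101 → 1  (bit 5 = 1)
position 2: 100 → 0  (bit 4 = 0)
position 0: 011 → 0  (bit 3 = 0)
position 9: 010 → 1  (bit 2 = 1)
position 3: 001 → 0  (bit 1 = 0)
position 13: 000 → 0  (bit 0 = 0)
bits b7..b0 = 11100100 = 228

228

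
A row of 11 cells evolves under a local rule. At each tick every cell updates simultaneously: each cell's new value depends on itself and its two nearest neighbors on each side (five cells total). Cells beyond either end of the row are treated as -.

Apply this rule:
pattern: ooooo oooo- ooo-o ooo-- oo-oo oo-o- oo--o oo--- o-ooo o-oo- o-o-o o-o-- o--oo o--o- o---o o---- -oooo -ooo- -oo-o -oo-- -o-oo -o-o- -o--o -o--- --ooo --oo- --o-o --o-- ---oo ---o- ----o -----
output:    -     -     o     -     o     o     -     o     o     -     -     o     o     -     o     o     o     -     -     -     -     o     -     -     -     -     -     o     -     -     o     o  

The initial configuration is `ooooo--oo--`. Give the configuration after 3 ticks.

-o----o--oo
-o-oo-o-o--
-----o-oo-o

-----o-oo-o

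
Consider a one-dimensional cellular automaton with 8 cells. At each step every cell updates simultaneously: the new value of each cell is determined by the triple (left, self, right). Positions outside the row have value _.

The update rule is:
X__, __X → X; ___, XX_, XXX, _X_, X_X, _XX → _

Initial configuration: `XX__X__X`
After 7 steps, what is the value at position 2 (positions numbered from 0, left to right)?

step 1: __XX_XX_
step 2: _X_____X
step 3: X_X___X_
step 4: ___X_X_X
step 5: __X_____
step 6: _X_X____
step 7: X___X___
position 2 holds _

_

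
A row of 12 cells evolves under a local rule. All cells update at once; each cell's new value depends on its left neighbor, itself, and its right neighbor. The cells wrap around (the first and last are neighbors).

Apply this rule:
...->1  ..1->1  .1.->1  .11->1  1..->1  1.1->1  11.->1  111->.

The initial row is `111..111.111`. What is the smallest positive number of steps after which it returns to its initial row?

2

..1111.111..
111..111.111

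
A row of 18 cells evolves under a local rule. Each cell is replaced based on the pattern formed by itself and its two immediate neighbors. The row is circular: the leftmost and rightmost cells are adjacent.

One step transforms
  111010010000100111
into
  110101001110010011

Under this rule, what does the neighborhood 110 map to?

0

At position 2 the neighborhood is 110; the next row has 0 there.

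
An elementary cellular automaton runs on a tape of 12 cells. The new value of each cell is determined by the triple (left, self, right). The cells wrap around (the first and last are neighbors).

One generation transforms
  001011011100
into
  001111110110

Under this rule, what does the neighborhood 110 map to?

1

At position 5 the neighborhood is 110; the next row has 1 there.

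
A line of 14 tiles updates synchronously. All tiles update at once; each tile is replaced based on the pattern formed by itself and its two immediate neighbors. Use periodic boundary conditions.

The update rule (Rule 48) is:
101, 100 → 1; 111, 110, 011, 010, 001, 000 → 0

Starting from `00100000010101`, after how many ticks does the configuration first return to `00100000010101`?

14

tick 1: 10010000001010
tick 2: 01001000000101
tick 3: 10100100000010
tick 4: 01010010000001
tick 5: 10101001000000
tick 6: 01010100100000
tick 7: 00101010010000
tick 8: 00010101001000
tick 9: 00001010100100
tick 10: 00000101010010
tick 11: 00000010101001
tick 12: 10000001010100
tick 13: 01000000101010
tick 14: 00100000010101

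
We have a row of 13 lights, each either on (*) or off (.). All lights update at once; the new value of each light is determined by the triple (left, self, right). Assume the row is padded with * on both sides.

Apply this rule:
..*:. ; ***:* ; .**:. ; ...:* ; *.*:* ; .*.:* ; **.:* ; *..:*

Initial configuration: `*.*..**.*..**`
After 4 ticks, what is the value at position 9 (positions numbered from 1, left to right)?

.

****..****..*
*****..****..
******..****.
*******..****
position 9 holds .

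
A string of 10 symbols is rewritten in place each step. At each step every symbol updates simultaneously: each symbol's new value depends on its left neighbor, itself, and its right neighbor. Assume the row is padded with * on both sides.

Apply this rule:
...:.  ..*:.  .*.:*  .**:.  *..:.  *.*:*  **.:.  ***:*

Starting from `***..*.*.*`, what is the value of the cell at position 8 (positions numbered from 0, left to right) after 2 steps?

step 1: **...****.
step 2: *.....**.*
position 8 holds .

.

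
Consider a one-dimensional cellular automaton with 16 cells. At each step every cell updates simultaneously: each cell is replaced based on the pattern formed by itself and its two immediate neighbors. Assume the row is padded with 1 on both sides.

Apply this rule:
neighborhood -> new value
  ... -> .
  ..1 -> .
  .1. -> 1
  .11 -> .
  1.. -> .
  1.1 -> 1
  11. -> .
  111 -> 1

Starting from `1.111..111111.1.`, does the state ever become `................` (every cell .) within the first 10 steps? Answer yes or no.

.1.1....1111.111
1111.....11.1.11
111........111.1
11..........1.1.
1...........1111
.............111
..............11
...............1
................
all cells are . at step 9

yes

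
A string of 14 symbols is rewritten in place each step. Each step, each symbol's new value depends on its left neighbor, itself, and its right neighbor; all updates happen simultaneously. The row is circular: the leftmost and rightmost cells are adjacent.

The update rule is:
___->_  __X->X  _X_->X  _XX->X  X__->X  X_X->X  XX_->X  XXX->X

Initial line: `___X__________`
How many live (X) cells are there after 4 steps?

__XXX_________
_XXXXX________
XXXXXXX_______
XXXXXXXX_____X
count of X: 9

9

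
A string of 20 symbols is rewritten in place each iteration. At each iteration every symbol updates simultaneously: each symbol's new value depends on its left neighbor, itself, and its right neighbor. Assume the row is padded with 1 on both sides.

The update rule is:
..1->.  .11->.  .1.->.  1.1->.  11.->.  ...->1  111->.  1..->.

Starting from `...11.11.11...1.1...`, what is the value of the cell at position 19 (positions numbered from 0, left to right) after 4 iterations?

.

iteration 1: .1..........1.....1.
iteration 2: ...11111111...111...
iteration 3: .1..........1.....1.  (repeats iteration 1; period 2)
iteration 4: ...11111111...111...
position 19 holds .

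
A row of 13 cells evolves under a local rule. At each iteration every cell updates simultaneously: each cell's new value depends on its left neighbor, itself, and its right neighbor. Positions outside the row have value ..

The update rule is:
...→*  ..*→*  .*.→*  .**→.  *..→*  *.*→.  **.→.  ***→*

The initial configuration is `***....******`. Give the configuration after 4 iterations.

iteration 1: .*.****.****.
iteration 2: **..**...**.*
iteration 3: ..**..***...*
iteration 4: **..**.*.****

**..**.*.****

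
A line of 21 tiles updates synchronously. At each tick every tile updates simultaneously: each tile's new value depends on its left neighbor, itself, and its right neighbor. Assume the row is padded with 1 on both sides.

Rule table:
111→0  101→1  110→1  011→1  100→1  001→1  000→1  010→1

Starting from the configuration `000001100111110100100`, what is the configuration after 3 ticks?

111111111100011111111
000000000111110000000
111111111100011111111

111111111100011111111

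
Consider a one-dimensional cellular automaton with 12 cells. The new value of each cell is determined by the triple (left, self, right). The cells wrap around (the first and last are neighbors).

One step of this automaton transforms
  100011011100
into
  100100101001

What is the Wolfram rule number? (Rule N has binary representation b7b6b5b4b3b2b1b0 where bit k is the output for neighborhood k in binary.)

position 8: 111 → 1  (bit 7 = 1)
position 5: 110 → 0  (bit 6 = 0)
position 6: 101 → 1  (bit 5 = 1)
position 1: 100 → 0  (bit 4 = 0)
position 4: 011 → 0  (bit 3 = 0)
position 0: 010 → 1  (bit 2 = 1)
position 3: 001 → 1  (bit 1 = 1)
position 2: 000 → 0  (bit 0 = 0)
bits b7..b0 = 10100110 = 166

166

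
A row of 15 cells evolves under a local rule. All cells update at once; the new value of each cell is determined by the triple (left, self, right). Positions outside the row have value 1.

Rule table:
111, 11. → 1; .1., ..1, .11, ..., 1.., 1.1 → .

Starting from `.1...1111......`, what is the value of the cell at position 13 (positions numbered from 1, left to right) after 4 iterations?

.

iteration 1: ......111......
iteration 2: .......11......
iteration 3: ........1......
iteration 4: ...............
position 13 holds .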